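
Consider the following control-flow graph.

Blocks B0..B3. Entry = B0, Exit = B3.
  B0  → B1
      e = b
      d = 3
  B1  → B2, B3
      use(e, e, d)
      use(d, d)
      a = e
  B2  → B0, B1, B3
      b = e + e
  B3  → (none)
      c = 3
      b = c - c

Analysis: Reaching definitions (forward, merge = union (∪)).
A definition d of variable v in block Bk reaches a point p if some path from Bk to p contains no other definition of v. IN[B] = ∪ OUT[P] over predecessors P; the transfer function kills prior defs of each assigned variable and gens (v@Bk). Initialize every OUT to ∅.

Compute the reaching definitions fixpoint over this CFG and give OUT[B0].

Answer: {a@B1, b@B2, d@B0, e@B0}

Derivation:
Fixpoint table:
  B0:  IN={a@B1, b@B2, d@B0, e@B0}  OUT={a@B1, b@B2, d@B0, e@B0}
  B1:  IN={a@B1, b@B2, d@B0, e@B0}  OUT={a@B1, b@B2, d@B0, e@B0}
  B2:  IN={a@B1, b@B2, d@B0, e@B0}  OUT={a@B1, b@B2, d@B0, e@B0}
  B3:  IN={a@B1, b@B2, d@B0, e@B0}  OUT={a@B1, b@B3, c@B3, d@B0, e@B0}

Merge at B0 (entry node, so the boundary value {} is joined with the incoming edge(s)): IN[B0] = {} ⊔ OUT[B2] = {a@B1, b@B2, d@B0, e@B0}
Applying B0's transfer function to that IN value gives OUT[B0] (row B0 above).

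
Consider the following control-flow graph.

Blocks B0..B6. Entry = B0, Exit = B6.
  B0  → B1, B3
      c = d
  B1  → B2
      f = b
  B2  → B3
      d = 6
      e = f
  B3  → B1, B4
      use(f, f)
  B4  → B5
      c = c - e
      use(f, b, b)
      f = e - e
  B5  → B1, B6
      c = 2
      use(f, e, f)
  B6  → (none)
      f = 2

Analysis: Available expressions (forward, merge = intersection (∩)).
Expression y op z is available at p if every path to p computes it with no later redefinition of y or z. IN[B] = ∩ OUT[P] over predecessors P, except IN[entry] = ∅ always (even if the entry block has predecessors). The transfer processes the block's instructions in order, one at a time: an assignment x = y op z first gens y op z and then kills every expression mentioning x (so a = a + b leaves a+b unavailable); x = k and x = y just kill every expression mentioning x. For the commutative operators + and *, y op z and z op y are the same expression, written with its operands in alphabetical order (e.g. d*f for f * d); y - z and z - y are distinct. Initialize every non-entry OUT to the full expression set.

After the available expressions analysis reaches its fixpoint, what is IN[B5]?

Per-block solution:
  B0: | IN={} | OUT={}
  B1: | IN={} | OUT={}
  B2: | IN={} | OUT={}
  B3: | IN={} | OUT={}
  B4: | IN={} | OUT={e-e}
  B5: | IN={e-e} | OUT={e-e}
  B6: | IN={e-e} | OUT={e-e}

Merge at B5: IN[B5] = OUT[B4] = {e-e}

Answer: {e-e}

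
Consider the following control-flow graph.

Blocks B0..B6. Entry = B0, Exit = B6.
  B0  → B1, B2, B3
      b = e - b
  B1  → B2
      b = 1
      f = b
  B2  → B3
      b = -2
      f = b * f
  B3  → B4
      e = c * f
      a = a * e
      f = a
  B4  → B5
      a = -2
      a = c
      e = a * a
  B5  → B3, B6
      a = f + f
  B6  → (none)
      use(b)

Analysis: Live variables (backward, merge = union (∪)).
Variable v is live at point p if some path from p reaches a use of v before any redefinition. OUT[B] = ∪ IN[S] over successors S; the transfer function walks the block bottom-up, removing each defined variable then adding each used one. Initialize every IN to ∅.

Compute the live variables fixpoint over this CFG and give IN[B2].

Fixpoint table:
  B0:  IN={a, b, c, e, f}  OUT={a, b, c, f}
  B1:  IN={a, c}  OUT={a, c, f}
  B2:  IN={a, c, f}  OUT={a, b, c, f}
  B3:  IN={a, b, c, f}  OUT={b, c, f}
  B4:  IN={b, c, f}  OUT={b, c, f}
  B5:  IN={b, c, f}  OUT={a, b, c, f}
  B6:  IN={b}  OUT={}

Merge at B2: OUT[B2] = IN[B3] = {a, b, c, f}
Applying B2's transfer function to that OUT value gives IN[B2] (row B2 above).

Answer: {a, c, f}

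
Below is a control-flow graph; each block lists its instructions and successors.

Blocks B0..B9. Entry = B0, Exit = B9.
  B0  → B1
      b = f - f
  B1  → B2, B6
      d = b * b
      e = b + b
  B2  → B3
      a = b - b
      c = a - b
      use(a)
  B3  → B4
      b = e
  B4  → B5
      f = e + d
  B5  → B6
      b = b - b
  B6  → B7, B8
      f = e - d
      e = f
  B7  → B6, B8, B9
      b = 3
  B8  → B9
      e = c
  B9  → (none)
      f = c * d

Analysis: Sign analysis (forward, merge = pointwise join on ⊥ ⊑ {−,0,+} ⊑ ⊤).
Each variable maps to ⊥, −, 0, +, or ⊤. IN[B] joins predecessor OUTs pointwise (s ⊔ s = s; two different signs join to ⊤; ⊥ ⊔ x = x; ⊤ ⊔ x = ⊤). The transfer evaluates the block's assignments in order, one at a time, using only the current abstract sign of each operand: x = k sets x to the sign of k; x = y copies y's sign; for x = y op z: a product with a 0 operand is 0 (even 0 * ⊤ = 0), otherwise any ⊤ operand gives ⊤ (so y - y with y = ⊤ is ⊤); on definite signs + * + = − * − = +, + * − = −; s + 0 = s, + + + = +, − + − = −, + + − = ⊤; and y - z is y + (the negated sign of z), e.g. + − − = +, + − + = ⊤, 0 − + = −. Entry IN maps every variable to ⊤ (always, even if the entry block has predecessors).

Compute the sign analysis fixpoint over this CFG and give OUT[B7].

Converged values:
  B0:  IN=(all ⊤)  OUT=(all ⊤)
  B1:  IN=(all ⊤)  OUT=(all ⊤)
  B2:  IN=(all ⊤)  OUT=(all ⊤)
  B3:  IN=(all ⊤)  OUT=(all ⊤)
  B4:  IN=(all ⊤)  OUT=(all ⊤)
  B5:  IN=(all ⊤)  OUT=(all ⊤)
  B6:  IN=(all ⊤)  OUT=(all ⊤)
  B7:  IN=(all ⊤)  OUT={b:+; rest ⊤}
  B8:  IN=(all ⊤)  OUT=(all ⊤)
  B9:  IN=(all ⊤)  OUT=(all ⊤)

Merge at B7: IN[B7] = OUT[B6] = {a: ⊤, b: ⊤, c: ⊤, d: ⊤, e: ⊤, f: ⊤}
Applying B7's transfer function to that IN value gives OUT[B7] (row B7 above).

Answer: {a: ⊤, b: +, c: ⊤, d: ⊤, e: ⊤, f: ⊤}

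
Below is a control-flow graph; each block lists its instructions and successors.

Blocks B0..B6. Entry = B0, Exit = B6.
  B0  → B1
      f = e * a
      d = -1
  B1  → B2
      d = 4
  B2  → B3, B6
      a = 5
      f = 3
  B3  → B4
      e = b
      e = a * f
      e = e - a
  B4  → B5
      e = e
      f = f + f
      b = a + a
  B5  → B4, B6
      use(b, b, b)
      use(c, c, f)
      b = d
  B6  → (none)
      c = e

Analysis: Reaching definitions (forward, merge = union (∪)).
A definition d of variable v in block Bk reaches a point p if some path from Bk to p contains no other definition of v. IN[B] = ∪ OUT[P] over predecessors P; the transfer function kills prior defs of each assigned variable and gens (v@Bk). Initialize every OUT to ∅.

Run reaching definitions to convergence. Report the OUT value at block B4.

Answer: {a@B2, b@B4, d@B1, e@B4, f@B4}

Working:
Converged values:
  B0:  IN={}  OUT={d@B0, f@B0}
  B1:  IN={d@B0, f@B0}  OUT={d@B1, f@B0}
  B2:  IN={d@B1, f@B0}  OUT={a@B2, d@B1, f@B2}
  B3:  IN={a@B2, d@B1, f@B2}  OUT={a@B2, d@B1, e@B3, f@B2}
  B4:  IN={a@B2, b@B5, d@B1, e@B3, e@B4, f@B2, f@B4}  OUT={a@B2, b@B4, d@B1, e@B4, f@B4}
  B5:  IN={a@B2, b@B4, d@B1, e@B4, f@B4}  OUT={a@B2, b@B5, d@B1, e@B4, f@B4}
  B6:  IN={a@B2, b@B5, d@B1, e@B4, f@B2, f@B4}  OUT={a@B2, b@B5, c@B6, d@B1, e@B4, f@B2, f@B4}

Merge at B4: IN[B4] = OUT[B3] ⊔ OUT[B5] = {a@B2, b@B5, d@B1, e@B3, e@B4, f@B2, f@B4}
Applying B4's transfer function to that IN value gives OUT[B4] (row B4 above).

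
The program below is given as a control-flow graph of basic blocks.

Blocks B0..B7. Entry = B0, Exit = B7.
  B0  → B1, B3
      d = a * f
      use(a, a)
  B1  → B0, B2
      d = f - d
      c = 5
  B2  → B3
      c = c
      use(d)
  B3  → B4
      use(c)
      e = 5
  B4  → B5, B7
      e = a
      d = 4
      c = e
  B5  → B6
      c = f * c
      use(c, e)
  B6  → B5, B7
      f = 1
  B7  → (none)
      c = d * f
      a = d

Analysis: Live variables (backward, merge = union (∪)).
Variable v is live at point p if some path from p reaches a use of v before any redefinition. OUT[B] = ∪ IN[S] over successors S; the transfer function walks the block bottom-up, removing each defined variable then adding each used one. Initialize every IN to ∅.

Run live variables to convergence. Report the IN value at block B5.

Answer: {c, d, e, f}

Trace:
Per-block solution:
  B0: | IN={a, c, f} | OUT={a, c, d, f}
  B1: | IN={a, d, f} | OUT={a, c, d, f}
  B2: | IN={a, c, d, f} | OUT={a, c, f}
  B3: | IN={a, c, f} | OUT={a, f}
  B4: | IN={a, f} | OUT={c, d, e, f}
  B5: | IN={c, d, e, f} | OUT={c, d, e}
  B6: | IN={c, d, e} | OUT={c, d, e, f}
  B7: | IN={d, f} | OUT={}

Merge at B5: OUT[B5] = IN[B6] = {c, d, e}
Applying B5's transfer function to that OUT value gives IN[B5] (row B5 above).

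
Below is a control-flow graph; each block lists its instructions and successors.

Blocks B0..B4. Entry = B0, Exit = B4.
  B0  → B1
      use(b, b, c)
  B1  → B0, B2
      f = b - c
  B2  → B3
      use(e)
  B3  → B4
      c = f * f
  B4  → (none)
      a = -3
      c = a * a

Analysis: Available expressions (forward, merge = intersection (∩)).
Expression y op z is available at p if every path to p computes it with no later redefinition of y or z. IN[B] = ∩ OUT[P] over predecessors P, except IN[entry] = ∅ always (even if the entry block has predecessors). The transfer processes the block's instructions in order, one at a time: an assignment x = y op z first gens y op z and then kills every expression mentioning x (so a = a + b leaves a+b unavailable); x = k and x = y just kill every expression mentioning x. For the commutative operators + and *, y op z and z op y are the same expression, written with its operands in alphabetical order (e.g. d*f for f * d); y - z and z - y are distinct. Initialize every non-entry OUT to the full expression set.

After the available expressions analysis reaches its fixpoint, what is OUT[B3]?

Answer: {f*f}

Trace:
Converged values:
  B0:   IN={}   OUT={}
  B1:   IN={}   OUT={b-c}
  B2:   IN={b-c}   OUT={b-c}
  B3:   IN={b-c}   OUT={f*f}
  B4:   IN={f*f}   OUT={a*a, f*f}

Merge at B3: IN[B3] = OUT[B2] = {b-c}
Applying B3's transfer function to that IN value gives OUT[B3] (row B3 above).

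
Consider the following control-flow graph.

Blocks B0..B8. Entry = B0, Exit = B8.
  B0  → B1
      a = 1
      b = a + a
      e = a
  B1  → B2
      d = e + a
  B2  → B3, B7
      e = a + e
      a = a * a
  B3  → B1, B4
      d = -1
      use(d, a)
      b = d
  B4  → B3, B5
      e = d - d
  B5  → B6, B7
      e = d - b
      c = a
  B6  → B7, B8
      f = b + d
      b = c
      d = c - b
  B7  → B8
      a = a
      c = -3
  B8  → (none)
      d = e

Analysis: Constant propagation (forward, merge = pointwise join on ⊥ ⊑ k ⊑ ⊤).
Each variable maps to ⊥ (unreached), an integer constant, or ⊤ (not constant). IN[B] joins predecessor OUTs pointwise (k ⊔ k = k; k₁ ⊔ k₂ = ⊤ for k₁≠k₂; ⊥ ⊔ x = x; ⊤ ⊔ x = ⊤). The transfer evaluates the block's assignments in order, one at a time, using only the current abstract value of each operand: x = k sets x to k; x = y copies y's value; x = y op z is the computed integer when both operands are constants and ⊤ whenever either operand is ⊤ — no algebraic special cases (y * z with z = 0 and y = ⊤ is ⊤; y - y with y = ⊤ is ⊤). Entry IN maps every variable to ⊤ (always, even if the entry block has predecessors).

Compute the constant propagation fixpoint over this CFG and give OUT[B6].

Answer: {a: 1, b: 1, c: 1, d: 0, e: 0, f: -2}

Working:
Fixpoint table:
  B0:   IN=(all ⊤)   OUT={a:1, b:2, e:1; rest ⊤}
  B1:   IN={a:1; rest ⊤}   OUT={a:1; rest ⊤}
  B2:   IN={a:1; rest ⊤}   OUT={a:1; rest ⊤}
  B3:   IN={a:1; rest ⊤}   OUT={a:1, b:-1, d:-1; rest ⊤}
  B4:   IN={a:1, b:-1, d:-1; rest ⊤}   OUT={a:1, b:-1, d:-1, e:0; rest ⊤}
  B5:   IN={a:1, b:-1, d:-1, e:0; rest ⊤}   OUT={a:1, b:-1, c:1, d:-1, e:0; rest ⊤}
  B6:   IN={a:1, b:-1, c:1, d:-1, e:0; rest ⊤}   OUT={a:1, b:1, c:1, d:0, e:0, f:-2; rest ⊤}
  B7:   IN={a:1; rest ⊤}   OUT={a:1, c:-3; rest ⊤}
  B8:   IN={a:1; rest ⊤}   OUT={a:1; rest ⊤}

Merge at B6: IN[B6] = OUT[B5] = {a: 1, b: -1, c: 1, d: -1, e: 0, f: ⊤}
Applying B6's transfer function to that IN value gives OUT[B6] (row B6 above).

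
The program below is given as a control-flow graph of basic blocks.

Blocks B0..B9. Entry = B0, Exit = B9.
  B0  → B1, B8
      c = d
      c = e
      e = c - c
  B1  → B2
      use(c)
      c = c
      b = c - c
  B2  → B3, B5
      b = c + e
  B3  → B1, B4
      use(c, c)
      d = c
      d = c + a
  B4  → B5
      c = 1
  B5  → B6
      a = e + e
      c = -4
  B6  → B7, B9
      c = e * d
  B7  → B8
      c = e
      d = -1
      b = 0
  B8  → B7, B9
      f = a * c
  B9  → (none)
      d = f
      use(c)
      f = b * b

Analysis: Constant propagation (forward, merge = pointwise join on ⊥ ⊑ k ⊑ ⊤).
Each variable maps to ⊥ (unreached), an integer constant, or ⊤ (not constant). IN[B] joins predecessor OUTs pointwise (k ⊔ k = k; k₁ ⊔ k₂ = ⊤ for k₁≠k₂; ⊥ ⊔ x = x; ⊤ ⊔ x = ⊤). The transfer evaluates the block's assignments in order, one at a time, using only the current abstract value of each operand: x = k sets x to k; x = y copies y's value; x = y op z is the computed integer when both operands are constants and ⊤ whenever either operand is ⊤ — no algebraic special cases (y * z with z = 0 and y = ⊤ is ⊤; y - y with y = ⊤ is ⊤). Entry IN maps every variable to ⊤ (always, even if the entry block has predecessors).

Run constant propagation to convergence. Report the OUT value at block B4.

Converged values:
  B0: | IN=(all ⊤) | OUT=(all ⊤)
  B1: | IN=(all ⊤) | OUT=(all ⊤)
  B2: | IN=(all ⊤) | OUT=(all ⊤)
  B3: | IN=(all ⊤) | OUT=(all ⊤)
  B4: | IN=(all ⊤) | OUT={c:1; rest ⊤}
  B5: | IN=(all ⊤) | OUT={c:-4; rest ⊤}
  B6: | IN={c:-4; rest ⊤} | OUT=(all ⊤)
  B7: | IN=(all ⊤) | OUT={b:0, d:-1; rest ⊤}
  B8: | IN=(all ⊤) | OUT=(all ⊤)
  B9: | IN=(all ⊤) | OUT=(all ⊤)

Merge at B4: IN[B4] = OUT[B3] = {a: ⊤, b: ⊤, c: ⊤, d: ⊤, e: ⊤, f: ⊤}
Applying B4's transfer function to that IN value gives OUT[B4] (row B4 above).

Answer: {a: ⊤, b: ⊤, c: 1, d: ⊤, e: ⊤, f: ⊤}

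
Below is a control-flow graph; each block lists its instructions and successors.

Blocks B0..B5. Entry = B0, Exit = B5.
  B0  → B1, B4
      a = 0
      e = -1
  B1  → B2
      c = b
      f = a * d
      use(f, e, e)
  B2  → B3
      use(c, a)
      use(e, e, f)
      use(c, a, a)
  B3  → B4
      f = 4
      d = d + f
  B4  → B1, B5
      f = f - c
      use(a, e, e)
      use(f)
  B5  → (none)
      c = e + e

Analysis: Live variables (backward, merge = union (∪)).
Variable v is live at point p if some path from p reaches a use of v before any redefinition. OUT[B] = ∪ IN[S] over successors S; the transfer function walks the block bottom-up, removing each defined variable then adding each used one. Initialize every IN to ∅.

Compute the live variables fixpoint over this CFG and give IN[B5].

Answer: {e}

Working:
Converged values:
  B0:   IN={b, c, d, f}   OUT={a, b, c, d, e, f}
  B1:   IN={a, b, d, e}   OUT={a, b, c, d, e, f}
  B2:   IN={a, b, c, d, e, f}   OUT={a, b, c, d, e}
  B3:   IN={a, b, c, d, e}   OUT={a, b, c, d, e, f}
  B4:   IN={a, b, c, d, e, f}   OUT={a, b, d, e}
  B5:   IN={e}   OUT={}

B5 is the boundary node: OUT[B5] = {}
Applying B5's transfer function to that OUT value gives IN[B5] (row B5 above).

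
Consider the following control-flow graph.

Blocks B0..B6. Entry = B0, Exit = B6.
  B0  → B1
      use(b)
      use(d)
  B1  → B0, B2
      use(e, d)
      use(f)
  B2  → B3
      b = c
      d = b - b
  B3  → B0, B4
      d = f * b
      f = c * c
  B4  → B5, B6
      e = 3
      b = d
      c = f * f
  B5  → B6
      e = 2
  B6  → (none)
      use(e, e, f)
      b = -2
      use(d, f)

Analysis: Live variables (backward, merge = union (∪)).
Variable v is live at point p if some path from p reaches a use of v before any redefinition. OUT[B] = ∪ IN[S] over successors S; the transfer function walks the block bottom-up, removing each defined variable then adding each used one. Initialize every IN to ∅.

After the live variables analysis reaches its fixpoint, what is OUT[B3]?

Answer: {b, c, d, e, f}

Trace:
Fixpoint table:
  B0:   IN={b, c, d, e, f}   OUT={b, c, d, e, f}
  B1:   IN={b, c, d, e, f}   OUT={b, c, d, e, f}
  B2:   IN={c, e, f}   OUT={b, c, e, f}
  B3:   IN={b, c, e, f}   OUT={b, c, d, e, f}
  B4:   IN={d, f}   OUT={d, e, f}
  B5:   IN={d, f}   OUT={d, e, f}
  B6:   IN={d, e, f}   OUT={}

Merge at B3: OUT[B3] = IN[B0] ⊔ IN[B4] = {b, c, d, e, f}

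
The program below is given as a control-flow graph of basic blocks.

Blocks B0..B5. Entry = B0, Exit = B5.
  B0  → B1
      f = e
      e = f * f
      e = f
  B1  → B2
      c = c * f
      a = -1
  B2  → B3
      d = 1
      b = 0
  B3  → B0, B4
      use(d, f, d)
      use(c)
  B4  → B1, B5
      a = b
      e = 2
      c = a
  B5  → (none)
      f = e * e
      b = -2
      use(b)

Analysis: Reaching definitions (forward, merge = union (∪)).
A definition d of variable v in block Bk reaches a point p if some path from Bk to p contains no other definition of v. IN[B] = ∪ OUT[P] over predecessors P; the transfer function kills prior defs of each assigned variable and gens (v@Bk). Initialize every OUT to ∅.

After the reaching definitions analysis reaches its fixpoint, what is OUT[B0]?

Answer: {a@B1, b@B2, c@B1, d@B2, e@B0, f@B0}

Working:
Per-block solution:
  B0: | IN={a@B1, b@B2, c@B1, d@B2, e@B0, e@B4, f@B0} | OUT={a@B1, b@B2, c@B1, d@B2, e@B0, f@B0}
  B1: | IN={a@B1, a@B4, b@B2, c@B1, c@B4, d@B2, e@B0, e@B4, f@B0} | OUT={a@B1, b@B2, c@B1, d@B2, e@B0, e@B4, f@B0}
  B2: | IN={a@B1, b@B2, c@B1, d@B2, e@B0, e@B4, f@B0} | OUT={a@B1, b@B2, c@B1, d@B2, e@B0, e@B4, f@B0}
  B3: | IN={a@B1, b@B2, c@B1, d@B2, e@B0, e@B4, f@B0} | OUT={a@B1, b@B2, c@B1, d@B2, e@B0, e@B4, f@B0}
  B4: | IN={a@B1, b@B2, c@B1, d@B2, e@B0, e@B4, f@B0} | OUT={a@B4, b@B2, c@B4, d@B2, e@B4, f@B0}
  B5: | IN={a@B4, b@B2, c@B4, d@B2, e@B4, f@B0} | OUT={a@B4, b@B5, c@B4, d@B2, e@B4, f@B5}

Merge at B0 (entry node, so the boundary value {} is joined with the incoming edge(s)): IN[B0] = {} ⊔ OUT[B3] = {a@B1, b@B2, c@B1, d@B2, e@B0, e@B4, f@B0}
Applying B0's transfer function to that IN value gives OUT[B0] (row B0 above).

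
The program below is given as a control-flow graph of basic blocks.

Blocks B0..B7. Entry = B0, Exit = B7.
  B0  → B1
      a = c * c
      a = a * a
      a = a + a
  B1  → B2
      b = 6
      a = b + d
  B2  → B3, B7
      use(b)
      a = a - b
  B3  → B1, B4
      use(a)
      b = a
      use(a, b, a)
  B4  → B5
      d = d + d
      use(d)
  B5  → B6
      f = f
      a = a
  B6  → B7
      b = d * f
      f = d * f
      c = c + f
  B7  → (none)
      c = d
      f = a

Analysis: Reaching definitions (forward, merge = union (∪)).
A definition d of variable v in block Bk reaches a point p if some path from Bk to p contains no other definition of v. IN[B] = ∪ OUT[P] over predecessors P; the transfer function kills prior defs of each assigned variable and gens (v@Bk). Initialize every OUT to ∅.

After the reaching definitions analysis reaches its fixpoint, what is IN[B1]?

Converged values:
  B0:  IN={}  OUT={a@B0}
  B1:  IN={a@B0, a@B2, b@B3}  OUT={a@B1, b@B1}
  B2:  IN={a@B1, b@B1}  OUT={a@B2, b@B1}
  B3:  IN={a@B2, b@B1}  OUT={a@B2, b@B3}
  B4:  IN={a@B2, b@B3}  OUT={a@B2, b@B3, d@B4}
  B5:  IN={a@B2, b@B3, d@B4}  OUT={a@B5, b@B3, d@B4, f@B5}
  B6:  IN={a@B5, b@B3, d@B4, f@B5}  OUT={a@B5, b@B6, c@B6, d@B4, f@B6}
  B7:  IN={a@B2, a@B5, b@B1, b@B6, c@B6, d@B4, f@B6}  OUT={a@B2, a@B5, b@B1, b@B6, c@B7, d@B4, f@B7}

Merge at B1: IN[B1] = OUT[B0] ⊔ OUT[B3] = {a@B0, a@B2, b@B3}

Answer: {a@B0, a@B2, b@B3}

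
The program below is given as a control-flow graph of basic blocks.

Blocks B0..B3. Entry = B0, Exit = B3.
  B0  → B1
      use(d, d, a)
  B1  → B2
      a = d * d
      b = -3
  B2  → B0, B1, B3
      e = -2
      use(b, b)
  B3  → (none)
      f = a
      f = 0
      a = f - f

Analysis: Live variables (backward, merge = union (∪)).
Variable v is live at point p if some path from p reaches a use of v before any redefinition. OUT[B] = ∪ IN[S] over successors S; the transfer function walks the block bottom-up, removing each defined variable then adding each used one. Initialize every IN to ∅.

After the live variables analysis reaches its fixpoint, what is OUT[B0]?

Per-block solution:
  B0:  IN={a, d}  OUT={d}
  B1:  IN={d}  OUT={a, b, d}
  B2:  IN={a, b, d}  OUT={a, d}
  B3:  IN={a}  OUT={}

Merge at B0: OUT[B0] = IN[B1] = {d}

Answer: {d}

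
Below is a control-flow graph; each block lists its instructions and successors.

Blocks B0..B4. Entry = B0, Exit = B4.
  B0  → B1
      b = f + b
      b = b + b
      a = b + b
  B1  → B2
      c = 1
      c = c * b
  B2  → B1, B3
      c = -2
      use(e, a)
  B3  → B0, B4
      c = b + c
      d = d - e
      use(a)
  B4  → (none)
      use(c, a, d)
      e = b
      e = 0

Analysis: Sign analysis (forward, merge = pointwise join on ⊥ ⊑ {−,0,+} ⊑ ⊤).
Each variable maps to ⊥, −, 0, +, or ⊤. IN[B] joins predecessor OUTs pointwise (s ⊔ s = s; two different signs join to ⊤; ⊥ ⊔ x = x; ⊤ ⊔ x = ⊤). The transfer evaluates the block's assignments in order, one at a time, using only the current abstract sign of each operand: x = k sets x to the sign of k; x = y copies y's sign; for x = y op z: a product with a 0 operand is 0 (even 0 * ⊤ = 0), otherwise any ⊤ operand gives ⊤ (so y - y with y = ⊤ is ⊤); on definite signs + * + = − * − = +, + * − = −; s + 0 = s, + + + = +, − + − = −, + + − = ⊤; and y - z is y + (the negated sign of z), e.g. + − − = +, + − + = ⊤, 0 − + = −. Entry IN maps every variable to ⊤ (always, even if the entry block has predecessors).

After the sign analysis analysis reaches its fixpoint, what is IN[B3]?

Fixpoint table:
  B0: | IN=(all ⊤) | OUT=(all ⊤)
  B1: | IN=(all ⊤) | OUT=(all ⊤)
  B2: | IN=(all ⊤) | OUT={c:-; rest ⊤}
  B3: | IN={c:-; rest ⊤} | OUT=(all ⊤)
  B4: | IN=(all ⊤) | OUT={e:0; rest ⊤}

Merge at B3: IN[B3] = OUT[B2] = {a: ⊤, b: ⊤, c: -, d: ⊤, e: ⊤, f: ⊤}

Answer: {a: ⊤, b: ⊤, c: -, d: ⊤, e: ⊤, f: ⊤}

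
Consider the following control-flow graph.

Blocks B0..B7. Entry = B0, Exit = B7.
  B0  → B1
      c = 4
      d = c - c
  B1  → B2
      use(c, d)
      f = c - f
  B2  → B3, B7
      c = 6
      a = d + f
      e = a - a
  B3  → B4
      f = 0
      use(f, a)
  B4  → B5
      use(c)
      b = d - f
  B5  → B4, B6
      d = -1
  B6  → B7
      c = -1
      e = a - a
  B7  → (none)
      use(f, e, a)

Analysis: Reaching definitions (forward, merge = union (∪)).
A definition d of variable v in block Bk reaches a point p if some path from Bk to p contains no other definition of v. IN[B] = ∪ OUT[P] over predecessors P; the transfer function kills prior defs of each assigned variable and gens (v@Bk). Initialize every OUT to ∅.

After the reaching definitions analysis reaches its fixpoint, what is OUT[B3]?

Answer: {a@B2, c@B2, d@B0, e@B2, f@B3}

Trace:
Fixpoint table:
  B0: | IN={} | OUT={c@B0, d@B0}
  B1: | IN={c@B0, d@B0} | OUT={c@B0, d@B0, f@B1}
  B2: | IN={c@B0, d@B0, f@B1} | OUT={a@B2, c@B2, d@B0, e@B2, f@B1}
  B3: | IN={a@B2, c@B2, d@B0, e@B2, f@B1} | OUT={a@B2, c@B2, d@B0, e@B2, f@B3}
  B4: | IN={a@B2, b@B4, c@B2, d@B0, d@B5, e@B2, f@B3} | OUT={a@B2, b@B4, c@B2, d@B0, d@B5, e@B2, f@B3}
  B5: | IN={a@B2, b@B4, c@B2, d@B0, d@B5, e@B2, f@B3} | OUT={a@B2, b@B4, c@B2, d@B5, e@B2, f@B3}
  B6: | IN={a@B2, b@B4, c@B2, d@B5, e@B2, f@B3} | OUT={a@B2, b@B4, c@B6, d@B5, e@B6, f@B3}
  B7: | IN={a@B2, b@B4, c@B2, c@B6, d@B0, d@B5, e@B2, e@B6, f@B1, f@B3} | OUT={a@B2, b@B4, c@B2, c@B6, d@B0, d@B5, e@B2, e@B6, f@B1, f@B3}

Merge at B3: IN[B3] = OUT[B2] = {a@B2, c@B2, d@B0, e@B2, f@B1}
Applying B3's transfer function to that IN value gives OUT[B3] (row B3 above).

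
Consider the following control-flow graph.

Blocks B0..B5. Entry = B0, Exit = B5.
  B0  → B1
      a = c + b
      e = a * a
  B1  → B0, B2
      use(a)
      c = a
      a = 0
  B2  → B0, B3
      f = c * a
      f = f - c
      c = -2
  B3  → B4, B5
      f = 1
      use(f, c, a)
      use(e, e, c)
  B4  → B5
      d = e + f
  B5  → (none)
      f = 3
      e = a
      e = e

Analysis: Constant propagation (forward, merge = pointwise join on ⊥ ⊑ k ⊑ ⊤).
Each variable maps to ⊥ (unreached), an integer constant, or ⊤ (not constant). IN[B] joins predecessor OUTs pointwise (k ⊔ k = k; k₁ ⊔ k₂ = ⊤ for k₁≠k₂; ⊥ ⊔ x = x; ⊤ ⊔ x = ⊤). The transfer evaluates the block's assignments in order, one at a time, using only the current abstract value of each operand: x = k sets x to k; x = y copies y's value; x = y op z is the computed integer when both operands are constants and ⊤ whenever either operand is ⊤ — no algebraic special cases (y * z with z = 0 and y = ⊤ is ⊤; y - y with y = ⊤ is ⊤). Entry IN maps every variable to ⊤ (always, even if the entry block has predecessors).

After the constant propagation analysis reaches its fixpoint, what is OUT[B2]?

Converged values:
  B0: | IN=(all ⊤) | OUT=(all ⊤)
  B1: | IN=(all ⊤) | OUT={a:0; rest ⊤}
  B2: | IN={a:0; rest ⊤} | OUT={a:0, c:-2; rest ⊤}
  B3: | IN={a:0, c:-2; rest ⊤} | OUT={a:0, c:-2, f:1; rest ⊤}
  B4: | IN={a:0, c:-2, f:1; rest ⊤} | OUT={a:0, c:-2, f:1; rest ⊤}
  B5: | IN={a:0, c:-2, f:1; rest ⊤} | OUT={a:0, c:-2, e:0, f:3; rest ⊤}

Merge at B2: IN[B2] = OUT[B1] = {a: 0, b: ⊤, c: ⊤, d: ⊤, e: ⊤, f: ⊤}
Applying B2's transfer function to that IN value gives OUT[B2] (row B2 above).

Answer: {a: 0, b: ⊤, c: -2, d: ⊤, e: ⊤, f: ⊤}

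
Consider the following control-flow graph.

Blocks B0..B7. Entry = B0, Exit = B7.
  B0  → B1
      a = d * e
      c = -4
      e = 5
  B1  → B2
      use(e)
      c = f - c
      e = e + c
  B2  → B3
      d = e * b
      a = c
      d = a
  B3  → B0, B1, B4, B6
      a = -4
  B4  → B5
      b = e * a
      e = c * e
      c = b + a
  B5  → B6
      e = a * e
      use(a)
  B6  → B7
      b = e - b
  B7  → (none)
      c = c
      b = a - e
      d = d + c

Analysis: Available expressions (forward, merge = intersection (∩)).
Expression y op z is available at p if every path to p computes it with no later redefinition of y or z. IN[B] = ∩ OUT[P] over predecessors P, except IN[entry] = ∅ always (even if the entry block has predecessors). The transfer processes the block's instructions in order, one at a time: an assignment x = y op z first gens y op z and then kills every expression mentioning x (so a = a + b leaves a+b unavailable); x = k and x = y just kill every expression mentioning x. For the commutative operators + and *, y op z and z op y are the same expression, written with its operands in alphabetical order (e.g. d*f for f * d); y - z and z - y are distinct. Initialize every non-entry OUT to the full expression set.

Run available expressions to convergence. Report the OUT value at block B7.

Answer: {a-e}

Derivation:
Fixpoint table:
  B0:   IN={}   OUT={}
  B1:   IN={}   OUT={}
  B2:   IN={}   OUT={b*e}
  B3:   IN={b*e}   OUT={b*e}
  B4:   IN={b*e}   OUT={a+b}
  B5:   IN={a+b}   OUT={a+b}
  B6:   IN={}   OUT={}
  B7:   IN={}   OUT={a-e}

Merge at B7: IN[B7] = OUT[B6] = {}
Applying B7's transfer function to that IN value gives OUT[B7] (row B7 above).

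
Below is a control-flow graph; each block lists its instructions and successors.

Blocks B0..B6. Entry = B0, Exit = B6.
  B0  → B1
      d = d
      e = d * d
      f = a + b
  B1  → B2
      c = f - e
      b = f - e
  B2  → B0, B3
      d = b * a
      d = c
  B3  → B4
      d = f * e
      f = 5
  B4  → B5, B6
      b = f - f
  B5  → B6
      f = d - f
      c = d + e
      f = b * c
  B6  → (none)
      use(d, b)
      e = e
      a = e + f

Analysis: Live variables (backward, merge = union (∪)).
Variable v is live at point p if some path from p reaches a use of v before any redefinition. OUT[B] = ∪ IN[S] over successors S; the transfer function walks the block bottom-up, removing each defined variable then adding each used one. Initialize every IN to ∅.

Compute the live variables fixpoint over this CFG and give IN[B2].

Per-block solution:
  B0:   IN={a, b, d}   OUT={a, e, f}
  B1:   IN={a, e, f}   OUT={a, b, c, e, f}
  B2:   IN={a, b, c, e, f}   OUT={a, b, d, e, f}
  B3:   IN={e, f}   OUT={d, e, f}
  B4:   IN={d, e, f}   OUT={b, d, e, f}
  B5:   IN={b, d, e, f}   OUT={b, d, e, f}
  B6:   IN={b, d, e, f}   OUT={}

Merge at B2: OUT[B2] = IN[B0] ⊔ IN[B3] = {a, b, d, e, f}
Applying B2's transfer function to that OUT value gives IN[B2] (row B2 above).

Answer: {a, b, c, e, f}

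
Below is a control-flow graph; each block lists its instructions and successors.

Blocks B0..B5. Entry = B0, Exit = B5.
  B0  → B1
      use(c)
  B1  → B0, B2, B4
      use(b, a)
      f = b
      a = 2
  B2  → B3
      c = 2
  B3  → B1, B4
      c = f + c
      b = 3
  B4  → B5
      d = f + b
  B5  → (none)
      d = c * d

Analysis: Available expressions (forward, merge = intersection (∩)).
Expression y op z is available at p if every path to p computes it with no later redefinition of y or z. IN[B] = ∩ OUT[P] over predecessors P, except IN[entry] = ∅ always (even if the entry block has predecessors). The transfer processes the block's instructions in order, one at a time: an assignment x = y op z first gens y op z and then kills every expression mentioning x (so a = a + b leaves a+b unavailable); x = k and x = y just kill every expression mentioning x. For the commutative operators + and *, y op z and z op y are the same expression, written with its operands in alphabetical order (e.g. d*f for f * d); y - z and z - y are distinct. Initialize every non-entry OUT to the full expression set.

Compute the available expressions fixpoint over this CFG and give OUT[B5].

Per-block solution:
  B0: | IN={} | OUT={}
  B1: | IN={} | OUT={}
  B2: | IN={} | OUT={}
  B3: | IN={} | OUT={}
  B4: | IN={} | OUT={b+f}
  B5: | IN={b+f} | OUT={b+f}

Merge at B5: IN[B5] = OUT[B4] = {b+f}
Applying B5's transfer function to that IN value gives OUT[B5] (row B5 above).

Answer: {b+f}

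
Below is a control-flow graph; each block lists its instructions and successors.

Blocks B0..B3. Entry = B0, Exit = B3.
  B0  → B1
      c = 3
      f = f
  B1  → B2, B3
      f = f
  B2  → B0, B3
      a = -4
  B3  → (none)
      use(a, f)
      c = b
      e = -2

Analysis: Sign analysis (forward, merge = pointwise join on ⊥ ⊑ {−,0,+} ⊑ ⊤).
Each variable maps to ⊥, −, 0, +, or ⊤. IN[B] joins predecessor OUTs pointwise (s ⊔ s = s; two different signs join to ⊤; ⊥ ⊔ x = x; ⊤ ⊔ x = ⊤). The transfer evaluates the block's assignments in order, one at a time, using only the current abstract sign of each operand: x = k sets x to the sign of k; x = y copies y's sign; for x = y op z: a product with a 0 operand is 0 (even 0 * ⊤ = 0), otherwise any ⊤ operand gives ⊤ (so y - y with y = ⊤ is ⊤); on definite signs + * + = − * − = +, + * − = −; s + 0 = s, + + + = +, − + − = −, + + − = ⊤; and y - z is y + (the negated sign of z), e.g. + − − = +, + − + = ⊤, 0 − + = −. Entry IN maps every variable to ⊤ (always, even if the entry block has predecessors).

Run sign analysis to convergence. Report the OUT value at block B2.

Per-block solution:
  B0:  IN=(all ⊤)  OUT={c:+; rest ⊤}
  B1:  IN={c:+; rest ⊤}  OUT={c:+; rest ⊤}
  B2:  IN={c:+; rest ⊤}  OUT={a:-, c:+; rest ⊤}
  B3:  IN={c:+; rest ⊤}  OUT={e:-; rest ⊤}

Merge at B2: IN[B2] = OUT[B1] = {a: ⊤, b: ⊤, c: +, d: ⊤, e: ⊤, f: ⊤}
Applying B2's transfer function to that IN value gives OUT[B2] (row B2 above).

Answer: {a: -, b: ⊤, c: +, d: ⊤, e: ⊤, f: ⊤}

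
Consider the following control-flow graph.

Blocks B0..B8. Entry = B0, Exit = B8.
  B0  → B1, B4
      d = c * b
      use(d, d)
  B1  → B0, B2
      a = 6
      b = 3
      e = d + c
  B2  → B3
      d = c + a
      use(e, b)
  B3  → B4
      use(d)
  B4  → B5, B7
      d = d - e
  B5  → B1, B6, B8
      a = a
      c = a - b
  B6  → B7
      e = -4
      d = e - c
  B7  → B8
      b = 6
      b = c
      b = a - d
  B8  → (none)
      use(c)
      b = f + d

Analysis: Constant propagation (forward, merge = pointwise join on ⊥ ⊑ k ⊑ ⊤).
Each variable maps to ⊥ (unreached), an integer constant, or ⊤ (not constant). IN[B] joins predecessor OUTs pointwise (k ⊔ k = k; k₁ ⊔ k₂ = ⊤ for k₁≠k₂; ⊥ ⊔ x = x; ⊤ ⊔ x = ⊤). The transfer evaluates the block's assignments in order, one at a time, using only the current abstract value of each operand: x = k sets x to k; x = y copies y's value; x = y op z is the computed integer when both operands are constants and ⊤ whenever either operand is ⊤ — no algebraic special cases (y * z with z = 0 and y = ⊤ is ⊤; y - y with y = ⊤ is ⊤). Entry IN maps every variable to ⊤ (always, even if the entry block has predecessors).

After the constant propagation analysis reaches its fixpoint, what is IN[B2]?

Answer: {a: 6, b: 3, c: ⊤, d: ⊤, e: ⊤, f: ⊤}

Trace:
Per-block solution:
  B0: | IN=(all ⊤) | OUT=(all ⊤)
  B1: | IN=(all ⊤) | OUT={a:6, b:3; rest ⊤}
  B2: | IN={a:6, b:3; rest ⊤} | OUT={a:6, b:3; rest ⊤}
  B3: | IN={a:6, b:3; rest ⊤} | OUT={a:6, b:3; rest ⊤}
  B4: | IN=(all ⊤) | OUT=(all ⊤)
  B5: | IN=(all ⊤) | OUT=(all ⊤)
  B6: | IN=(all ⊤) | OUT={e:-4; rest ⊤}
  B7: | IN=(all ⊤) | OUT=(all ⊤)
  B8: | IN=(all ⊤) | OUT=(all ⊤)

Merge at B2: IN[B2] = OUT[B1] = {a: 6, b: 3, c: ⊤, d: ⊤, e: ⊤, f: ⊤}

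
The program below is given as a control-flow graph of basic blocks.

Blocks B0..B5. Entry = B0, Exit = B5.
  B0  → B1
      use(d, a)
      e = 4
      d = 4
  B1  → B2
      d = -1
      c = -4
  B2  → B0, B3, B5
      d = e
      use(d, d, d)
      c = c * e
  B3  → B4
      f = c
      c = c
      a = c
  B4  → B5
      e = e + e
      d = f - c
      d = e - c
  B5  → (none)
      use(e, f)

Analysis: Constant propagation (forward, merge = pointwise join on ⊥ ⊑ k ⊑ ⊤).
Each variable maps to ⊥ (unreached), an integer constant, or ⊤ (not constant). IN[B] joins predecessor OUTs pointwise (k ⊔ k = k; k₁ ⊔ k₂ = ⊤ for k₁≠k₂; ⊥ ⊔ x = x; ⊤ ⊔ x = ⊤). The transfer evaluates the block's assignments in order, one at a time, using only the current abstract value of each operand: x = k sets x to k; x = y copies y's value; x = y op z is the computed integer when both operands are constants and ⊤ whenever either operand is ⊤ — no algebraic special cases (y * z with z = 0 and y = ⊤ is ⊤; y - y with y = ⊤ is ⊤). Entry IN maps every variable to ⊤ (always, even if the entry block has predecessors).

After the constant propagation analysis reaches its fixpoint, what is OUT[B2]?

Converged values:
  B0: | IN=(all ⊤) | OUT={d:4, e:4; rest ⊤}
  B1: | IN={d:4, e:4; rest ⊤} | OUT={c:-4, d:-1, e:4; rest ⊤}
  B2: | IN={c:-4, d:-1, e:4; rest ⊤} | OUT={c:-16, d:4, e:4; rest ⊤}
  B3: | IN={c:-16, d:4, e:4; rest ⊤} | OUT={a:-16, c:-16, d:4, e:4, f:-16; rest ⊤}
  B4: | IN={a:-16, c:-16, d:4, e:4, f:-16; rest ⊤} | OUT={a:-16, c:-16, d:24, e:8, f:-16; rest ⊤}
  B5: | IN={c:-16; rest ⊤} | OUT={c:-16; rest ⊤}

Merge at B2: IN[B2] = OUT[B1] = {a: ⊤, b: ⊤, c: -4, d: -1, e: 4, f: ⊤}
Applying B2's transfer function to that IN value gives OUT[B2] (row B2 above).

Answer: {a: ⊤, b: ⊤, c: -16, d: 4, e: 4, f: ⊤}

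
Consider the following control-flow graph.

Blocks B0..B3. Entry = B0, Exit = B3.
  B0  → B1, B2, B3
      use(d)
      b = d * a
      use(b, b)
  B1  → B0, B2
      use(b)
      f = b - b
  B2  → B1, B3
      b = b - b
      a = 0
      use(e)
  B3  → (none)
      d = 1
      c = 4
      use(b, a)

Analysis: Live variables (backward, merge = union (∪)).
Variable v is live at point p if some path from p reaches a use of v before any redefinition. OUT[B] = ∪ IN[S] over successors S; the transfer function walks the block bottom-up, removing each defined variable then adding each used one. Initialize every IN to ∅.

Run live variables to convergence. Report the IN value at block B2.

Fixpoint table:
  B0: | IN={a, d, e} | OUT={a, b, d, e}
  B1: | IN={a, b, d, e} | OUT={a, b, d, e}
  B2: | IN={b, d, e} | OUT={a, b, d, e}
  B3: | IN={a, b} | OUT={}

Merge at B2: OUT[B2] = IN[B1] ⊔ IN[B3] = {a, b, d, e}
Applying B2's transfer function to that OUT value gives IN[B2] (row B2 above).

Answer: {b, d, e}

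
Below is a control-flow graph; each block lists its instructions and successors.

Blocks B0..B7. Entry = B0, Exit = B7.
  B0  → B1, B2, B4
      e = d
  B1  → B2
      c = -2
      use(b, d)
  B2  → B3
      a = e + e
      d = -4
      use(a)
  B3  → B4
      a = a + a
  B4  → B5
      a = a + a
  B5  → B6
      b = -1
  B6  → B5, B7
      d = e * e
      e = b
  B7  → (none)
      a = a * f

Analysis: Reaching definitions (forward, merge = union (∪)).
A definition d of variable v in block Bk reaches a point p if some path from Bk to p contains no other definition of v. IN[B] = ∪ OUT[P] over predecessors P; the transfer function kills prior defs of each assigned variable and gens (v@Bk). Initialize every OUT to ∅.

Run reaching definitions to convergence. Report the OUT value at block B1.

Answer: {c@B1, e@B0}

Trace:
Fixpoint table:
  B0:   IN={}   OUT={e@B0}
  B1:   IN={e@B0}   OUT={c@B1, e@B0}
  B2:   IN={c@B1, e@B0}   OUT={a@B2, c@B1, d@B2, e@B0}
  B3:   IN={a@B2, c@B1, d@B2, e@B0}   OUT={a@B3, c@B1, d@B2, e@B0}
  B4:   IN={a@B3, c@B1, d@B2, e@B0}   OUT={a@B4, c@B1, d@B2, e@B0}
  B5:   IN={a@B4, b@B5, c@B1, d@B2, d@B6, e@B0, e@B6}   OUT={a@B4, b@B5, c@B1, d@B2, d@B6, e@B0, e@B6}
  B6:   IN={a@B4, b@B5, c@B1, d@B2, d@B6, e@B0, e@B6}   OUT={a@B4, b@B5, c@B1, d@B6, e@B6}
  B7:   IN={a@B4, b@B5, c@B1, d@B6, e@B6}   OUT={a@B7, b@B5, c@B1, d@B6, e@B6}

Merge at B1: IN[B1] = OUT[B0] = {e@B0}
Applying B1's transfer function to that IN value gives OUT[B1] (row B1 above).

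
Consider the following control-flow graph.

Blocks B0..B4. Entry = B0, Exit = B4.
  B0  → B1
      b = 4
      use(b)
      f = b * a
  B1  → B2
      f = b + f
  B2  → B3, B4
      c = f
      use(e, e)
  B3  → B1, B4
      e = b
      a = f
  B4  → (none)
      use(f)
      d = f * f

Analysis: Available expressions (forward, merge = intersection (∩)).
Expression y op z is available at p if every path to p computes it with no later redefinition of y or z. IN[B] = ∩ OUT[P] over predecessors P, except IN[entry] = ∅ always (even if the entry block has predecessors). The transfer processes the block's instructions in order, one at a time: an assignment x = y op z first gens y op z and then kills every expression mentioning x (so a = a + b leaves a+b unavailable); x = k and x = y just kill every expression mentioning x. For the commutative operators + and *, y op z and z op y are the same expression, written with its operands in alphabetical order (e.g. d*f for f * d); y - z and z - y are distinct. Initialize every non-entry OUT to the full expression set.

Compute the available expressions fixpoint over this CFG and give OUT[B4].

Answer: {f*f}

Derivation:
Converged values:
  B0: | IN={} | OUT={a*b}
  B1: | IN={} | OUT={}
  B2: | IN={} | OUT={}
  B3: | IN={} | OUT={}
  B4: | IN={} | OUT={f*f}

Merge at B4: IN[B4] = OUT[B2] ∩ OUT[B3] = {}
Applying B4's transfer function to that IN value gives OUT[B4] (row B4 above).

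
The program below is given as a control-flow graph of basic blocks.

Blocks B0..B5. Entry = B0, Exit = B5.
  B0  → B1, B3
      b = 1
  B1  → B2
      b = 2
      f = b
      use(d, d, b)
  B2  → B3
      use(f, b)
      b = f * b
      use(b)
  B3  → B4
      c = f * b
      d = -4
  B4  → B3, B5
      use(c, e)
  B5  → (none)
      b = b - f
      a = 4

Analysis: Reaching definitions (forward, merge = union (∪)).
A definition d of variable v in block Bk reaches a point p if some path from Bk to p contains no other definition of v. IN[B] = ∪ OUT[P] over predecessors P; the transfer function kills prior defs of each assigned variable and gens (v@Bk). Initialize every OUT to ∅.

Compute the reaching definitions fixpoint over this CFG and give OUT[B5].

Answer: {a@B5, b@B5, c@B3, d@B3, f@B1}

Derivation:
Fixpoint table:
  B0: | IN={} | OUT={b@B0}
  B1: | IN={b@B0} | OUT={b@B1, f@B1}
  B2: | IN={b@B1, f@B1} | OUT={b@B2, f@B1}
  B3: | IN={b@B0, b@B2, c@B3, d@B3, f@B1} | OUT={b@B0, b@B2, c@B3, d@B3, f@B1}
  B4: | IN={b@B0, b@B2, c@B3, d@B3, f@B1} | OUT={b@B0, b@B2, c@B3, d@B3, f@B1}
  B5: | IN={b@B0, b@B2, c@B3, d@B3, f@B1} | OUT={a@B5, b@B5, c@B3, d@B3, f@B1}

Merge at B5: IN[B5] = OUT[B4] = {b@B0, b@B2, c@B3, d@B3, f@B1}
Applying B5's transfer function to that IN value gives OUT[B5] (row B5 above).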